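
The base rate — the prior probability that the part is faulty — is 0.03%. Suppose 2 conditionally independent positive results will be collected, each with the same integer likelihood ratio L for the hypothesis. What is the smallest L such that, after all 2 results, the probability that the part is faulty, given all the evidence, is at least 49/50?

405

Prior odds = 0.0003/0.9997 = 3/9997.
Target odds = 0.98/0.02 = 49.
Need L² ≥ 49 ÷ (3/9997) = 489853/3.
404² = 163216 < 489853/3 ≤ 164025 = 405², so L = 405.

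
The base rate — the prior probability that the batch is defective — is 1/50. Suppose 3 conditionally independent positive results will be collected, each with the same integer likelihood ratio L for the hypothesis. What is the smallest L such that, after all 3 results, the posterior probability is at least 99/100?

17

Prior odds = 0.02/0.98 = 1/49.
Target odds = 0.99/0.01 = 99.
Need L³ ≥ 99 ÷ (1/49) = 4851.
16³ = 4096 < 4851 ≤ 4913 = 17³, so L = 17.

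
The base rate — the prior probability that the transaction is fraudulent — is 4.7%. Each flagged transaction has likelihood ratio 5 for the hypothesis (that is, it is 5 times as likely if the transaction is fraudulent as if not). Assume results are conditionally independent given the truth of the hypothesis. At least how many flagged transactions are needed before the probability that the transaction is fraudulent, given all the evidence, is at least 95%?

Prior odds = 0.047/0.953 = 47/953.
Likelihood ratio per flagged transaction = 5.
Target posterior odds = 0.95/0.05 = 19.
Need (47/953) × 5ⁿ ≥ 19, i.e. 5ⁿ ≥ 18107/47.
5³ = 125 falls short of 18107/47 but 5⁴ = 625 reaches it, so n = 4.

4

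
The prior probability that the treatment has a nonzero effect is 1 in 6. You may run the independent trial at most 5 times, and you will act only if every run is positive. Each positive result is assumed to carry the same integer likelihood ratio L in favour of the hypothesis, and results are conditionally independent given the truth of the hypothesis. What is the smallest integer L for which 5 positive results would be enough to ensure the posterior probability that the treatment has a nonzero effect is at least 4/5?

2

Prior odds = (1/6)/(5/6) = 0.2.
Target odds = 0.8/0.2 = 4.
Need L⁵ ≥ 4 ÷ 0.2 = 20.
1⁵ = 1 < 20 ≤ 32 = 2⁵, so L = 2.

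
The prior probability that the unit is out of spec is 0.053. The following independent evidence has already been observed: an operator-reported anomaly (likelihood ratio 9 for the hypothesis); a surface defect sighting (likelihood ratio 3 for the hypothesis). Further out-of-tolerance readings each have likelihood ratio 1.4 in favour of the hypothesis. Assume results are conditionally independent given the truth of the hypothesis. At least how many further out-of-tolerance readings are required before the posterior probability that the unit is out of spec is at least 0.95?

Prior odds = 0.053/0.947 = 53/947.
Combined Bayes factor of the evidence already in hand = 9 × 3 = 27.
Odds after that evidence = (53/947) × 27 = 1431/947.
Target odds = 0.95/0.05 = 19.
Need 1.4ⁿ ≥ 19 ÷ (1431/947) = 17993/1431.
1.4⁷ = 823543/78125 falls short of 17993/1431 but 1.4⁸ = 5764801/390625 reaches it, so n = 8.

8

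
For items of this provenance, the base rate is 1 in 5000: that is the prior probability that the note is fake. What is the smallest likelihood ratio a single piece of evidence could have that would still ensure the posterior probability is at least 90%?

44991

Prior odds = 0.0002/0.9998 = 1/4999.
Target odds = 0.9/0.1 = 9.
Required Bayes factor = 9 ÷ (1/4999) = 44991.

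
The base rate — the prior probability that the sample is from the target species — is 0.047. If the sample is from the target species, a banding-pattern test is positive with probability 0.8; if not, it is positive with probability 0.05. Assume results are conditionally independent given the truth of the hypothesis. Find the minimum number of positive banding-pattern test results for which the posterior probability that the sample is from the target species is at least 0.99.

3

Prior odds: 0.047 ÷ 0.953 = 47/953.
Likelihood ratio of a positive = 0.8/0.05 = 16.
Target odds: 0.99 ÷ 0.01 = 99.
Need (47/953) × 16ⁿ ≥ 99, i.e. 16ⁿ ≥ 94347/47.
16² = 256 falls short of 94347/47 but 16³ = 4096 reaches it, so n = 3.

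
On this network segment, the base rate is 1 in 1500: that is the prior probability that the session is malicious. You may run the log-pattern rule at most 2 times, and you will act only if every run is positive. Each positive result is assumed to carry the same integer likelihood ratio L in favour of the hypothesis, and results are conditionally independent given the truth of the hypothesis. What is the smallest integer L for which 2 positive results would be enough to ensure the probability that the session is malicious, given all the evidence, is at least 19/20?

169

Prior odds = (1/1500)/(1499/1500) = 1/1499.
Target odds = 0.95/0.05 = 19.
Need L² ≥ 19 ÷ (1/1499) = 28481.
168² = 28224 < 28481 ≤ 28561 = 169², so L = 169.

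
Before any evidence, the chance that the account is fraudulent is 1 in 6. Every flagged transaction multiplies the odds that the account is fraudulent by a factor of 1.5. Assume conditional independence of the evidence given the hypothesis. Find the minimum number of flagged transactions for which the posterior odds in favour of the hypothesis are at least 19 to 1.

Prior odds: (1/6) ÷ (5/6) = 0.2.
Likelihood ratio per flagged transaction = 1.5.
Target odds = 19.
Need 0.2 × 1.5ⁿ ≥ 19, i.e. 1.5ⁿ ≥ 95.
1.5¹¹ = 177147/2048 falls short of 95 but 1.5¹² = 531441/4096 reaches it, so n = 12.

12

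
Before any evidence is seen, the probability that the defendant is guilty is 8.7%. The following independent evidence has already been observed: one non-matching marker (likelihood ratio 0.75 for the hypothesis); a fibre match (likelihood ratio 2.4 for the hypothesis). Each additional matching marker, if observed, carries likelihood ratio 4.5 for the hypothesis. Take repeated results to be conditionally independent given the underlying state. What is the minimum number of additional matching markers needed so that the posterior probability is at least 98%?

4

Prior odds = 0.087/0.913 = 87/913.
Combined Bayes factor of the evidence already in hand = 0.75 × 2.4 = 1.8.
Odds after that evidence = (87/913) × 1.8 = 783/4565.
Target odds = 0.98/0.02 = 49.
Need 4.5ⁿ ≥ 49 ÷ (783/4565) = 223685/783.
4.5³ = 91.125 falls short of 223685/783 but 4.5⁴ = 410.0625 reaches it, so n = 4.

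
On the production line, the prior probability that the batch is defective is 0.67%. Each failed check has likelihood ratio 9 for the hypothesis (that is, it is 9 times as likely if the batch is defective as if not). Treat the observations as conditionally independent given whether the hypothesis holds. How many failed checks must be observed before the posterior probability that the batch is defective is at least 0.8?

Prior odds: 0.0067 ÷ 0.9933 = 67/9933.
Likelihood ratio per failed check = 9.
Target posterior odds = 0.8/0.2 = 4.
Require 9ⁿ ≥ 4 ÷ (67/9933) = 39732/67.
9² = 81 falls short of 39732/67 but 9³ = 729 reaches it, so n = 3.

3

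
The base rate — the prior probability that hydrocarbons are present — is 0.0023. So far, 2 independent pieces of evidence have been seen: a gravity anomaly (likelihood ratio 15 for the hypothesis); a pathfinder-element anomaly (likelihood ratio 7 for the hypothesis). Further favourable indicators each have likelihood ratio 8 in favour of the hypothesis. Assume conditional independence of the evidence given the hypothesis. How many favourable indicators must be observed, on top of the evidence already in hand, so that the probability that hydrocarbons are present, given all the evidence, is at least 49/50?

3

Prior odds = 0.0023/0.9977 = 23/9977.
Combined Bayes factor of the evidence already in hand = 15 × 7 = 105.
Odds after that evidence = (23/9977) × 105 = 2415/9977.
Target odds = 0.98/0.02 = 49.
Need 8ⁿ ≥ 49 ÷ (2415/9977) = 69839/345.
8² = 64 falls short of 69839/345 but 8³ = 512 reaches it, so n = 3.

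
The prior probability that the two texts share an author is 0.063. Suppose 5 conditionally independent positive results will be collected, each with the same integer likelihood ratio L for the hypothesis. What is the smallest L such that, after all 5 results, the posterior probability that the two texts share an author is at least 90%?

3

Prior odds = 0.063/0.937 = 63/937.
Target odds = 0.9/0.1 = 9.
Need L⁵ ≥ 9 ÷ (63/937) = 937/7.
2⁵ = 32 < 937/7 ≤ 243 = 3⁵, so L = 3.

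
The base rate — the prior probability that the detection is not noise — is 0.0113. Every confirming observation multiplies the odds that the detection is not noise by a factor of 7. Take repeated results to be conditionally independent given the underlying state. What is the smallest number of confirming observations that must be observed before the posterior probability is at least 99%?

5

Prior odds: 0.0113 ÷ 0.9887 = 113/9887.
Likelihood ratio per confirming observation = 7.
Target posterior odds = 0.99/0.01 = 99.
Need (113/9887) × 7ⁿ ≥ 99, i.e. 7ⁿ ≥ 978813/113.
7⁴ = 2401 falls short of 978813/113 but 7⁵ = 16807 reaches it, so n = 5.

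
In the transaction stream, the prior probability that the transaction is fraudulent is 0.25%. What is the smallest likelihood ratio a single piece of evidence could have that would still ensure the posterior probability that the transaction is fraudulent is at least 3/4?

Prior odds = 0.0025/0.9975 = 1/399.
Target odds = 0.75/0.25 = 3.
Required Bayes factor = 3 ÷ (1/399) = 1197.

1197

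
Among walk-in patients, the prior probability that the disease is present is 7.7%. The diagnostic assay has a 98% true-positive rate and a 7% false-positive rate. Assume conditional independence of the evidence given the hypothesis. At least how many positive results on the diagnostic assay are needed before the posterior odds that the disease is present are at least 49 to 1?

Prior odds = 0.077/0.923 = 77/923.
Likelihood ratio of a positive result = 0.98/0.07 = 14.
Target odds = 49.
Need (77/923) × 14ⁿ ≥ 49, i.e. 14ⁿ ≥ 6461/11.
14² = 196 falls short of 6461/11 but 14³ = 2744 reaches it, so n = 3.

3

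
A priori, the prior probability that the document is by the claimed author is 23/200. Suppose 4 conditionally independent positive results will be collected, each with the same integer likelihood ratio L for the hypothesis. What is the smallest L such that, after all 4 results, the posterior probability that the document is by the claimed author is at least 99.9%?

Prior odds = 0.115/0.885 = 23/177.
Target odds = 0.999/0.001 = 999.
Need L⁴ ≥ 999 ÷ (23/177) = 176823/23.
9⁴ = 6561 < 176823/23 ≤ 10000 = 10⁴, so L = 10.

10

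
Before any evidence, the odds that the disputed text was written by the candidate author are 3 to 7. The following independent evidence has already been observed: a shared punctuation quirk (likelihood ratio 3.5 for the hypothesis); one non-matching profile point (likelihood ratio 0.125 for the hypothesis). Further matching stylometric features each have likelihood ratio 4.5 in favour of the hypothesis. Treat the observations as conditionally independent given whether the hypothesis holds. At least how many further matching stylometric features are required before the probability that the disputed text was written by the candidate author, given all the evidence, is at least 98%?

4

Prior odds = 3/7.
Combined Bayes factor of the evidence already in hand = 3.5 × 0.125 = 0.4375.
Odds after that evidence = (3/7) × 0.4375 = 0.1875.
Target odds = 0.98/0.02 = 49.
Need 4.5ⁿ ≥ 49 ÷ 0.1875 = 784/3.
4.5³ = 91.125 falls short of 784/3 but 4.5⁴ = 410.0625 reaches it, so n = 4.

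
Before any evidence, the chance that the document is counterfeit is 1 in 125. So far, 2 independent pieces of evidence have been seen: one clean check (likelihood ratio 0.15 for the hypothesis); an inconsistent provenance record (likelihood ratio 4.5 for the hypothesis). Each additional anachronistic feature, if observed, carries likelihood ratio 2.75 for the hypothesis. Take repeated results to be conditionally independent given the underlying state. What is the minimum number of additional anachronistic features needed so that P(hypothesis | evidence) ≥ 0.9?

8

Prior odds = 0.008/0.992 = 1/124.
Combined Bayes factor of the evidence already in hand = 0.15 × 4.5 = 0.675.
Odds after that evidence = (1/124) × 0.675 = 27/4960.
Target odds = 0.9/0.1 = 9.
Need 2.75ⁿ ≥ 9 ÷ (27/4960) = 4960/3.
2.75⁷ = 19487171/16384 falls short of 4960/3 but 2.75⁸ = 214358881/65536 reaches it, so n = 8.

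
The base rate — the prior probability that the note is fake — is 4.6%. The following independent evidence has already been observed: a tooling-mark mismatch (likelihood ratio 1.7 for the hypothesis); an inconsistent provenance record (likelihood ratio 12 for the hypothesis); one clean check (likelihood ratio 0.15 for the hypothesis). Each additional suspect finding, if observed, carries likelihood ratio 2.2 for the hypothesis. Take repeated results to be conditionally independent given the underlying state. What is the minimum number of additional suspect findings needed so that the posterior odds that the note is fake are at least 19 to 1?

7

Prior odds = 0.046/0.954 = 23/477.
Combined Bayes factor of the evidence already in hand = 1.7 × 12 × 0.15 = 3.06.
Odds after that evidence = (23/477) × 3.06 = 391/2650.
Target odds = 19.
Need 2.2ⁿ ≥ 19 ÷ (391/2650) = 50350/391.
2.2⁶ = 1771561/15625 falls short of 50350/391 but 2.2⁷ = 19487171/78125 reaches it, so n = 7.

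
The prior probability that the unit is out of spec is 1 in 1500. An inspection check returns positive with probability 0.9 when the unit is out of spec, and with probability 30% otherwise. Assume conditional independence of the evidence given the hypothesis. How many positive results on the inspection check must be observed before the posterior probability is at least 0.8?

Prior odds: (1/1500) ÷ (1499/1500) = 1/1499.
Likelihood ratio of a positive result = 0.9/0.3 = 3.
Target odds: 0.8 ÷ 0.2 = 4.
Need (1/1499) × 3ⁿ ≥ 4, i.e. 3ⁿ ≥ 5996.
3⁷ = 2187 falls short of 5996 but 3⁸ = 6561 reaches it, so n = 8.

8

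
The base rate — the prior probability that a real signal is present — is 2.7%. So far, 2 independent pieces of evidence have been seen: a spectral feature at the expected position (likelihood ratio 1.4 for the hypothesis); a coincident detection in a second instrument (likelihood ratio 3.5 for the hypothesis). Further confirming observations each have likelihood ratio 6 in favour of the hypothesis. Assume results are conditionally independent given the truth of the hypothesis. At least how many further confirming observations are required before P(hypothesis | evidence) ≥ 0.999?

Prior odds = 0.027/0.973 = 27/973.
Combined Bayes factor of the evidence already in hand = 1.4 × 3.5 = 4.9.
Odds after that evidence = (27/973) × 4.9 = 189/1390.
Target odds = 0.999/0.001 = 999.
Need 6ⁿ ≥ 999 ÷ (189/1390) = 51430/7.
6⁴ = 1296 falls short of 51430/7 but 6⁵ = 7776 reaches it, so n = 5.

5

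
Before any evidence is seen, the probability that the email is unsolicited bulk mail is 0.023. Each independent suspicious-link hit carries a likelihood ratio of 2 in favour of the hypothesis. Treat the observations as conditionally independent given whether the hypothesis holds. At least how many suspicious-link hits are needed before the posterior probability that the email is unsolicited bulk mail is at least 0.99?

13

Prior odds: 0.023 ÷ 0.977 = 23/977.
Likelihood ratio per suspicious-link hit = 2.
Target odds: 0.99 ÷ 0.01 = 99.
Need (23/977) × 2ⁿ ≥ 99, i.e. 2ⁿ ≥ 96723/23.
2¹² = 4096 falls short of 96723/23 but 2¹³ = 8192 reaches it, so n = 13.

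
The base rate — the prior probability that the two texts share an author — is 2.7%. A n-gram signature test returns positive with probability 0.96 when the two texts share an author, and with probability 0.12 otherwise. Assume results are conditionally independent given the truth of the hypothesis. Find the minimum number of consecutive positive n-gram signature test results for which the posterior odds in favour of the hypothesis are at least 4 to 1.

3

Prior odds: 0.027 ÷ 0.973 = 27/973.
Likelihood ratio of a positive result = 0.96/0.12 = 8.
Target odds = 4.
Require 8ⁿ ≥ 4 ÷ (27/973) = 3892/27.
8² = 64 falls short of 3892/27 but 8³ = 512 reaches it, so n = 3.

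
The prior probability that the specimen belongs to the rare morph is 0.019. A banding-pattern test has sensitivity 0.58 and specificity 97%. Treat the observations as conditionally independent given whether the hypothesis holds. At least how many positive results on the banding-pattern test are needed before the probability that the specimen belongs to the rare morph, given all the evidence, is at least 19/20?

Prior odds: 0.019 ÷ 0.981 = 19/981.
False-positive rate = 1 − 0.97 = 0.03; likelihood ratio of a positive = 0.58/0.03 = 58/3.
Target posterior odds = 0.95/0.05 = 19.
Require (58/3)ⁿ ≥ 19 ÷ (19/981) = 981.
(58/3)² = 3364/9 falls short of 981 but (58/3)³ = 195112/27 reaches it, so n = 3.

3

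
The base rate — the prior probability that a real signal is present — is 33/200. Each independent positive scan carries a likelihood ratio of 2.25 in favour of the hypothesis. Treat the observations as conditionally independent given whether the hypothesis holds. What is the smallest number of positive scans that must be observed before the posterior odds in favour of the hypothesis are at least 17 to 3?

Prior odds: 0.165 ÷ 0.835 = 33/167.
Likelihood ratio per positive scan = 2.25.
Target odds = 17/3.
Need (33/167) × 2.25ⁿ ≥ 17/3, i.e. 2.25ⁿ ≥ 2839/99.
2.25⁴ = 25.62890625 falls short of 2839/99 but 2.25⁵ = 59049/1024 reaches it, so n = 5.

5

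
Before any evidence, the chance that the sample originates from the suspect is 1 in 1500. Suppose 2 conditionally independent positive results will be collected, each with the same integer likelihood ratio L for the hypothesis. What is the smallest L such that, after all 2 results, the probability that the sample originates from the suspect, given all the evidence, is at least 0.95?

169

Prior odds = (1/1500)/(1499/1500) = 1/1499.
Target odds = 0.95/0.05 = 19.
Need L² ≥ 19 ÷ (1/1499) = 28481.
168² = 28224 < 28481 ≤ 28561 = 169², so L = 169.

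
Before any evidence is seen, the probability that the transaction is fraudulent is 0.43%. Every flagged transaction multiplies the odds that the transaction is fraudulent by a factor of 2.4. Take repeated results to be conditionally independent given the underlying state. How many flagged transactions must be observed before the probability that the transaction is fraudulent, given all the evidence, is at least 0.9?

9

Prior odds: 0.0043 ÷ 0.9957 = 43/9957.
Likelihood ratio per flagged transaction = 2.4.
Target odds: 0.9 ÷ 0.1 = 9.
Require 2.4ⁿ ≥ 9 ÷ (43/9957) = 89613/43.
2.4⁸ = 429981696/390625 falls short of 89613/43 but 2.4⁹ ≈2641.81 reaches it, so n = 9.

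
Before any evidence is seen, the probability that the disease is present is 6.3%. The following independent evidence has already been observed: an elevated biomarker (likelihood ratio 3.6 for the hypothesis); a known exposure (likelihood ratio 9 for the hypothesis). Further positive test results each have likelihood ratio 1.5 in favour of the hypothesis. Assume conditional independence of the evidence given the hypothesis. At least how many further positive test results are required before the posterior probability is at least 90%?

4

Prior odds = 0.063/0.937 = 63/937.
Combined Bayes factor of the evidence already in hand = 3.6 × 9 = 32.4.
Odds after that evidence = (63/937) × 32.4 = 10206/4685.
Target odds = 0.9/0.1 = 9.
Need 1.5ⁿ ≥ 9 ÷ (10206/4685) = 4685/1134.
1.5³ = 3.375 falls short of 4685/1134 but 1.5⁴ = 5.0625 reaches it, so n = 4.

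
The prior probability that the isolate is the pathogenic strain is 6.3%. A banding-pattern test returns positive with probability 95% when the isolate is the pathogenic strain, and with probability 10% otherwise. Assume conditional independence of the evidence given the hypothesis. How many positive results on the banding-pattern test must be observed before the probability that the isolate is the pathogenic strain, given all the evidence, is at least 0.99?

4

Prior odds: 0.063 ÷ 0.937 = 63/937.
Likelihood ratio of a positive result = 0.95/0.1 = 9.5.
Target posterior odds = 0.99/0.01 = 99.
Need (63/937) × 9.5ⁿ ≥ 99, i.e. 9.5ⁿ ≥ 10307/7.
9.5³ = 857.375 falls short of 10307/7 but 9.5⁴ = 8145.0625 reaches it, so n = 4.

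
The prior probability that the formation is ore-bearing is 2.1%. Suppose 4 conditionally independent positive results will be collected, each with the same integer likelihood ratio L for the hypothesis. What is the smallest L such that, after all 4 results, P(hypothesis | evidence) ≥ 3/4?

4

Prior odds = 0.021/0.979 = 21/979.
Target odds = 0.75/0.25 = 3.
Need L⁴ ≥ 3 ÷ (21/979) = 979/7.
3⁴ = 81 < 979/7 ≤ 256 = 4⁴, so L = 4.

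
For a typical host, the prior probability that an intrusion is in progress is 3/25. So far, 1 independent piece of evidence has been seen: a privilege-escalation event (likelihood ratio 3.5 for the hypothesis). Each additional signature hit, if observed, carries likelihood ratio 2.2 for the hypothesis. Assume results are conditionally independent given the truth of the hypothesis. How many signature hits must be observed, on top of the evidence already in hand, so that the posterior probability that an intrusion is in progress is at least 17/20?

4

Prior odds = 0.12/0.88 = 3/22.
Bayes factor of the evidence already in hand = 3.5.
Odds after that evidence = (3/22) × 3.5 = 21/44.
Target odds = 0.85/0.15 = 17/3.
Need 2.2ⁿ ≥ 17/3 ÷ (21/44) = 748/63.
2.2³ = 10.648 falls short of 748/63 but 2.2⁴ = 23.4256 reaches it, so n = 4.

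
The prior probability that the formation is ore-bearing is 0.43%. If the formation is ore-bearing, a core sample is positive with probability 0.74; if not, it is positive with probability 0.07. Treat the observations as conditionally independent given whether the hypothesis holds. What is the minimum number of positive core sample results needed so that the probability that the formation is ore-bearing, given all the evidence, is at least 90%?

4

Prior odds: 0.0043 ÷ 0.9957 = 43/9957.
Likelihood ratio of a positive = 0.74/0.07 = 74/7.
Target odds: 0.9 ÷ 0.1 = 9.
Require (74/7)ⁿ ≥ 9 ÷ (43/9957) = 89613/43.
(74/7)³ = 405224/343 falls short of 89613/43 but (74/7)⁴ = 29986576/2401 reaches it, so n = 4.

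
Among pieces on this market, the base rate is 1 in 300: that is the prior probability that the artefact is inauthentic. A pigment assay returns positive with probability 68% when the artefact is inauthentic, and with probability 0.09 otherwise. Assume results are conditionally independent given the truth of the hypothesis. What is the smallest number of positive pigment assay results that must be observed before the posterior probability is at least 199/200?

6

Prior odds = (1/300)/(299/300) = 1/299.
Likelihood ratio of a positive result = 0.68/0.09 = 68/9.
Target odds: 0.995 ÷ 0.005 = 199.
Require (68/9)ⁿ ≥ 199 ÷ (1/299) = 59501.
(68/9)⁵ ≈24622.5 falls short of 59501 but (68/9)⁶ ≈186037 reaches it, so n = 6.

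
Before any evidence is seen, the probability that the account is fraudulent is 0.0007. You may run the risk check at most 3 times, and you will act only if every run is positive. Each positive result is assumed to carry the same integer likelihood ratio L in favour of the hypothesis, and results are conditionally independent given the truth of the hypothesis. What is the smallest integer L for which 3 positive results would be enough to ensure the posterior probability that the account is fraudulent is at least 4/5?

18

Prior odds = 0.0007/0.9993 = 7/9993.
Target odds = 0.8/0.2 = 4.
Need L³ ≥ 4 ÷ (7/9993) = 39972/7.
17³ = 4913 < 39972/7 ≤ 5832 = 18³, so L = 18.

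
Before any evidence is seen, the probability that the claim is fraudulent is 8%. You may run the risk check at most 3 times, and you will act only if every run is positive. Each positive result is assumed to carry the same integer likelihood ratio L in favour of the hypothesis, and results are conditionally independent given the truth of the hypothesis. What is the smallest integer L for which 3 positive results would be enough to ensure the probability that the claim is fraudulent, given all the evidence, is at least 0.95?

7

Prior odds = 0.08/0.92 = 2/23.
Target odds = 0.95/0.05 = 19.
Need L³ ≥ 19 ÷ (2/23) = 218.5.
6³ = 216 < 218.5 ≤ 343 = 7³, so L = 7.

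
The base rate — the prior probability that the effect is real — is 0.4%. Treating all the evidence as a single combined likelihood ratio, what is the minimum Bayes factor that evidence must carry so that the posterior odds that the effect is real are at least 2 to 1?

498

Prior odds = 0.004/0.996 = 1/249.
Target odds = 2.
Required Bayes factor = 2 ÷ (1/249) = 498.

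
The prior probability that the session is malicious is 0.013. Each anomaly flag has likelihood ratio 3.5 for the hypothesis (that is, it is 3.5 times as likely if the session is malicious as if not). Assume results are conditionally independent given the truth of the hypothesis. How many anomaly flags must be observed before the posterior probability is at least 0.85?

Prior odds: 0.013 ÷ 0.987 = 13/987.
Likelihood ratio per anomaly flag = 3.5.
Target odds: 0.85 ÷ 0.15 = 17/3.
Require 3.5ⁿ ≥ 17/3 ÷ (13/987) = 5593/13.
3.5⁴ = 150.0625 falls short of 5593/13 but 3.5⁵ = 525.21875 reaches it, so n = 5.

5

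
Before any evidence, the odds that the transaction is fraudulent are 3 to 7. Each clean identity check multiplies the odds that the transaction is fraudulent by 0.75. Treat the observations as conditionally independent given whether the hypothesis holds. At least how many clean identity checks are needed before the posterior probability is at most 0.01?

Prior odds = 3/7.
Likelihood ratio per clean identity check = 0.75.
Target posterior odds = 0.01/0.99 = 1/99.
Require 0.75ⁿ ≤ 1/99 ÷ (3/7) = 7/297.
0.75¹³ = 1594323/67108864 is still above 7/297 but 0.75¹⁴ = 4782969/268435456 is at or below it, so n = 14.

14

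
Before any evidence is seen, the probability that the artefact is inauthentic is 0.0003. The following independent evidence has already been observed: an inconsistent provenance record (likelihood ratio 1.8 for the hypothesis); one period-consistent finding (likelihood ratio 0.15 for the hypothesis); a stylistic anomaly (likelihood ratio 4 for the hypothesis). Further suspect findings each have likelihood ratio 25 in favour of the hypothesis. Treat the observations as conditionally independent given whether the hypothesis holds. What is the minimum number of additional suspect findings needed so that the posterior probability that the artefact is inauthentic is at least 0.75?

Prior odds = 0.0003/0.9997 = 3/9997.
Combined Bayes factor of the evidence already in hand = 1.8 × 0.15 × 4 = 1.08.
Odds after that evidence = (3/9997) × 1.08 = 81/249925.
Target odds = 0.75/0.25 = 3.
Need 25ⁿ ≥ 3 ÷ (81/249925) = 249925/27.
25² = 625 falls short of 249925/27 but 25³ = 15625 reaches it, so n = 3.

3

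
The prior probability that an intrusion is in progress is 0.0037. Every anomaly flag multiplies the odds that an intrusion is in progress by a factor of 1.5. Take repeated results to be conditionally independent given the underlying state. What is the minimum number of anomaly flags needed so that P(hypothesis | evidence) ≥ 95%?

22

Prior odds = 0.0037/0.9963 = 37/9963.
Likelihood ratio per anomaly flag = 1.5.
Target odds: 0.95 ÷ 0.05 = 19.
Require 1.5ⁿ ≥ 19 ÷ (37/9963) = 189297/37.
1.5²¹ ≈4987.89 falls short of 189297/37 but 1.5²² ≈7481.83 reaches it, so n = 22.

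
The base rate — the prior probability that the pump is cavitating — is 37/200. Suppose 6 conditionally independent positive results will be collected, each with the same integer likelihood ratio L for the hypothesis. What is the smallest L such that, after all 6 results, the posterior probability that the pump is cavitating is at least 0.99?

3

Prior odds = 0.185/0.815 = 37/163.
Target odds = 0.99/0.01 = 99.
Need L⁶ ≥ 99 ÷ (37/163) = 16137/37.
2⁶ = 64 < 16137/37 ≤ 729 = 3⁶, so L = 3.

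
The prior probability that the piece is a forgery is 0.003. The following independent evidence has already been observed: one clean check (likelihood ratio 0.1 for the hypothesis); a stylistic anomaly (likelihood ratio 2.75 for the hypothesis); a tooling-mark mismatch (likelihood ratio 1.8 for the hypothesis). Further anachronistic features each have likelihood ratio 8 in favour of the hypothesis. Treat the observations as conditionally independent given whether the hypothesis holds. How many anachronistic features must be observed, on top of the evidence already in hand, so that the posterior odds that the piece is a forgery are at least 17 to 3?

4

Prior odds = 0.003/0.997 = 3/997.
Combined Bayes factor of the evidence already in hand = 0.1 × 2.75 × 1.8 = 0.495.
Odds after that evidence = (3/997) × 0.495 = 297/199400.
Target odds = 17/3.
Need 8ⁿ ≥ 17/3 ÷ (297/199400) = 3389800/891.
8³ = 512 falls short of 3389800/891 but 8⁴ = 4096 reaches it, so n = 4.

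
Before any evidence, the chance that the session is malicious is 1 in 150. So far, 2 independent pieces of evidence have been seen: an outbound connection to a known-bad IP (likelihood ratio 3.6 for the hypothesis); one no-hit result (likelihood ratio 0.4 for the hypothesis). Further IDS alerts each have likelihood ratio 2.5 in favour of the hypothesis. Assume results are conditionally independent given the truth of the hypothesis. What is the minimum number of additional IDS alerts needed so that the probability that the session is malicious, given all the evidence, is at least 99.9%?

Prior odds = (1/150)/(149/150) = 1/149.
Combined Bayes factor of the evidence already in hand = 3.6 × 0.4 = 1.44.
Odds after that evidence = (1/149) × 1.44 = 36/3725.
Target odds = 0.999/0.001 = 999.
Need 2.5ⁿ ≥ 999 ÷ (36/3725) = 103368.75.
2.5¹² = 244140625/4096 falls short of 103368.75 but 2.5¹³ ≈149012 reaches it, so n = 13.

13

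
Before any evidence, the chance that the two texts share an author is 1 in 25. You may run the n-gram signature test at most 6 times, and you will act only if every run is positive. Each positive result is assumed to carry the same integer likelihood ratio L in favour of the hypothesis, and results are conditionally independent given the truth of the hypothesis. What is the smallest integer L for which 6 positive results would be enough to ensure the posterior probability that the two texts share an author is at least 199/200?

Prior odds = 0.04/0.96 = 1/24.
Target odds = 0.995/0.005 = 199.
Need L⁶ ≥ 199 ÷ (1/24) = 4776.
4⁶ = 4096 < 4776 ≤ 15625 = 5⁶, so L = 5.

5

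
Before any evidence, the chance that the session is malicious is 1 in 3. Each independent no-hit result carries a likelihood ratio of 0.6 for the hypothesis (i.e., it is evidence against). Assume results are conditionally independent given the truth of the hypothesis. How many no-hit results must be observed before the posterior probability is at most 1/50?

Prior odds: (1/3) ÷ (2/3) = 0.5.
Likelihood ratio per no-hit result = 0.6.
Target odds: 0.02 ÷ 0.98 = 1/49.
Require 0.6ⁿ ≤ 1/49 ÷ 0.5 = 2/49.
0.6⁶ = 729/15625 is still above 2/49 but 0.6⁷ = 2187/78125 is at or below it, so n = 7.

7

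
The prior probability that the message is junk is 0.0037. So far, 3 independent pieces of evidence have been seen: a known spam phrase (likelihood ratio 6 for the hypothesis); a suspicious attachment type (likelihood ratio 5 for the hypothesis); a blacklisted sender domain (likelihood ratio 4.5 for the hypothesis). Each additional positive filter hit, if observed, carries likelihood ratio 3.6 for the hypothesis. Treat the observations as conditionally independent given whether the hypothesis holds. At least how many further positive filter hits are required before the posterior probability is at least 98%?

4

Prior odds = 0.0037/0.9963 = 37/9963.
Combined Bayes factor of the evidence already in hand = 6 × 5 × 4.5 = 135.
Odds after that evidence = (37/9963) × 135 = 185/369.
Target odds = 0.98/0.02 = 49.
Need 3.6ⁿ ≥ 49 ÷ (185/369) = 18081/185.
3.6³ = 46.656 falls short of 18081/185 but 3.6⁴ = 167.9616 reaches it, so n = 4.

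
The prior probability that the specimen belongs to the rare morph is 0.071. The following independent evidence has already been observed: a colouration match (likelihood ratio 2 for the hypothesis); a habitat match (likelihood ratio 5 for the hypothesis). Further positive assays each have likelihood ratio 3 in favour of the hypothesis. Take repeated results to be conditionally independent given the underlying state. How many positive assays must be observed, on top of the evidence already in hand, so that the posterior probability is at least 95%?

3

Prior odds = 0.071/0.929 = 71/929.
Combined Bayes factor of the evidence already in hand = 2 × 5 = 10.
Odds after that evidence = (71/929) × 10 = 710/929.
Target odds = 0.95/0.05 = 19.
Need 3ⁿ ≥ 19 ÷ (710/929) = 17651/710.
3² = 9 falls short of 17651/710 but 3³ = 27 reaches it, so n = 3.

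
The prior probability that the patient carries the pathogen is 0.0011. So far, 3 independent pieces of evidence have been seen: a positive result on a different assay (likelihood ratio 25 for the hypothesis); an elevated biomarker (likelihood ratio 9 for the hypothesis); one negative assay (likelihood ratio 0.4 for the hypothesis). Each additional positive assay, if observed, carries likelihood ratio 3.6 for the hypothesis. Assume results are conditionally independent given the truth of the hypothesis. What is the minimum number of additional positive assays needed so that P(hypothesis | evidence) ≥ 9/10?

4

Prior odds = 0.0011/0.9989 = 11/9989.
Combined Bayes factor of the evidence already in hand = 25 × 9 × 0.4 = 90.
Odds after that evidence = (11/9989) × 90 = 990/9989.
Target odds = 0.9/0.1 = 9.
Need 3.6ⁿ ≥ 9 ÷ (990/9989) = 9989/110.
3.6³ = 46.656 falls short of 9989/110 but 3.6⁴ = 167.9616 reaches it, so n = 4.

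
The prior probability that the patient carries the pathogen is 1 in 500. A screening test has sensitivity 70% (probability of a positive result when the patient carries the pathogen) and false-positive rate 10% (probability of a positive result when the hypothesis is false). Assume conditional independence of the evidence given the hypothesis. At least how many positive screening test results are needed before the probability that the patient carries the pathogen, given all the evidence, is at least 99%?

Prior odds: 0.002 ÷ 0.998 = 1/499.
Likelihood ratio of a positive result = 0.7/0.1 = 7.
Target odds: 0.99 ÷ 0.01 = 99.
Require 7ⁿ ≥ 99 ÷ (1/499) = 49401.
7⁵ = 16807 falls short of 49401 but 7⁶ = 117649 reaches it, so n = 6.

6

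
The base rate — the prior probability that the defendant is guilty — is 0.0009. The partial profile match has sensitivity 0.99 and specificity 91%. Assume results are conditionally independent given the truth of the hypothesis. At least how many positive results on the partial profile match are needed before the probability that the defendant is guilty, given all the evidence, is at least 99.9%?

6

Prior odds: 0.0009 ÷ 0.9991 = 9/9991.
False-positive rate = 1 − 0.91 = 0.09; likelihood ratio of a positive = 0.99/0.09 = 11.
Target posterior odds = 0.999/0.001 = 999.
Require 11ⁿ ≥ 999 ÷ (9/9991) = 1109001.
11⁵ = 161051 falls short of 1109001 but 11⁶ = 1771561 reaches it, so n = 6.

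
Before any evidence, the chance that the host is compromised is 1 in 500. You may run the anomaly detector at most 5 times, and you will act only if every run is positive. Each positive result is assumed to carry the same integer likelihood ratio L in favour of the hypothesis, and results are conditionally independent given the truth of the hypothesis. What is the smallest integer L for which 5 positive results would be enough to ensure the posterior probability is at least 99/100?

9

Prior odds = 0.002/0.998 = 1/499.
Target odds = 0.99/0.01 = 99.
Need L⁵ ≥ 99 ÷ (1/499) = 49401.
8⁵ = 32768 < 49401 ≤ 59049 = 9⁵, so L = 9.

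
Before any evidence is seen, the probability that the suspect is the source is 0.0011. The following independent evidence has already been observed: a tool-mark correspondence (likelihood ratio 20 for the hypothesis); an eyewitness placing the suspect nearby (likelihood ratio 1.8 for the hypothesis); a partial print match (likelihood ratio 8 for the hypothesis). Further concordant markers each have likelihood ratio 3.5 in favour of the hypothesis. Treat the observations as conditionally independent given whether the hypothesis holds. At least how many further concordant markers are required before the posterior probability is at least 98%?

Prior odds = 0.0011/0.9989 = 11/9989.
Combined Bayes factor of the evidence already in hand = 20 × 1.8 × 8 = 288.
Odds after that evidence = (11/9989) × 288 = 3168/9989.
Target odds = 0.98/0.02 = 49.
Need 3.5ⁿ ≥ 49 ÷ (3168/9989) = 489461/3168.
3.5⁴ = 150.0625 falls short of 489461/3168 but 3.5⁵ = 525.21875 reaches it, so n = 5.

5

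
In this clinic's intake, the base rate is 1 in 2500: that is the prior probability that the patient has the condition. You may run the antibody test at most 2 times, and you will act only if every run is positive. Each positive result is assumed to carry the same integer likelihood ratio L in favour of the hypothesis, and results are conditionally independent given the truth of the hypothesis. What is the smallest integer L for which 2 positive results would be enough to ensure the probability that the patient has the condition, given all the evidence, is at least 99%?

Prior odds = 0.0004/0.9996 = 1/2499.
Target odds = 0.99/0.01 = 99.
Need L² ≥ 99 ÷ (1/2499) = 247401.
497² = 247009 < 247401 ≤ 248004 = 498², so L = 498.

498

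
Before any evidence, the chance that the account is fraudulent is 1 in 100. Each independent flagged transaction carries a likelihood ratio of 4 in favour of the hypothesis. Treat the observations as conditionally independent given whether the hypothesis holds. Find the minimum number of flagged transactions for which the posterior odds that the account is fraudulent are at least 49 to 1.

7

Prior odds: 0.01 ÷ 0.99 = 1/99.
Likelihood ratio per flagged transaction = 4.
Target odds = 49.
Require 4ⁿ ≥ 49 ÷ (1/99) = 4851.
4⁶ = 4096 falls short of 4851 but 4⁷ = 16384 reaches it, so n = 7.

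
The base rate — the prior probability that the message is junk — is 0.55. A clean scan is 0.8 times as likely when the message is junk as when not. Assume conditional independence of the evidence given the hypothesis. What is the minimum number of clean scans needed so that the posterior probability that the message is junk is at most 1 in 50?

Prior odds = 0.55/0.45 = 11/9.
Likelihood ratio per clean scan = 0.8.
Target odds: 0.02 ÷ 0.98 = 1/49.
Require 0.8ⁿ ≤ 1/49 ÷ (11/9) = 9/539.
0.8¹⁸ ≈0.0180144 is still above 9/539 but 0.8¹⁹ ≈0.0144115 is at or below it, so n = 19.

19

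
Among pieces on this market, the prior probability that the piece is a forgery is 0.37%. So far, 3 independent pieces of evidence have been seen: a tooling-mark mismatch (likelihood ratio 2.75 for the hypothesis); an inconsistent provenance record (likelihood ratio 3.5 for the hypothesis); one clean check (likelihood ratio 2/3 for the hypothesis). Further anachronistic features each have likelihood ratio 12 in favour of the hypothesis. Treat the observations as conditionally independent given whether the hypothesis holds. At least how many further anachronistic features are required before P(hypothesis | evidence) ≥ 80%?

3

Prior odds = 0.0037/0.9963 = 37/9963.
Combined Bayes factor of the evidence already in hand = 2.75 × 3.5 × (2/3) = 77/12.
Odds after that evidence = (37/9963) × 77/12 = 2849/119556.
Target odds = 0.8/0.2 = 4.
Need 12ⁿ ≥ 4 ÷ (2849/119556) = 478224/2849.
12² = 144 falls short of 478224/2849 but 12³ = 1728 reaches it, so n = 3.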